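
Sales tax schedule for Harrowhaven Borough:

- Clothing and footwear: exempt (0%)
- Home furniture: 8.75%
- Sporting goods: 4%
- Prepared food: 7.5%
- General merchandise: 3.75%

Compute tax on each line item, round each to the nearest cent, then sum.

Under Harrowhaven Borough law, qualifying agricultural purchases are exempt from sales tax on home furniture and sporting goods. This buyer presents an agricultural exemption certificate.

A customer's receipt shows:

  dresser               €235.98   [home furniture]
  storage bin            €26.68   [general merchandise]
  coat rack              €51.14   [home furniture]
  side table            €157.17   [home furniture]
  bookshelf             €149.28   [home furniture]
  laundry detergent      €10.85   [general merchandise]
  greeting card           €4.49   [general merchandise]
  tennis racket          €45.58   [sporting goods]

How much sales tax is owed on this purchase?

€1.58

Dresser €235.98: home furniture, buyer-exempt → 0% → €0.00
Storage bin €26.68: general merchandise → 3.75% → €1.00
Coat rack €51.14: home furniture, buyer-exempt → 0% → €0.00
Side table €157.17: home furniture, buyer-exempt → 0% → €0.00
Bookshelf €149.28: home furniture, buyer-exempt → 0% → €0.00
Laundry detergent €10.85: general merchandise → 3.75% → €0.41
Greeting card €4.49: general merchandise → 3.75% → €0.17
Tennis racket €45.58: sporting goods, buyer-exempt → 0% → €0.00
Total tax = €1.00 + €0.41 + €0.17 = €1.58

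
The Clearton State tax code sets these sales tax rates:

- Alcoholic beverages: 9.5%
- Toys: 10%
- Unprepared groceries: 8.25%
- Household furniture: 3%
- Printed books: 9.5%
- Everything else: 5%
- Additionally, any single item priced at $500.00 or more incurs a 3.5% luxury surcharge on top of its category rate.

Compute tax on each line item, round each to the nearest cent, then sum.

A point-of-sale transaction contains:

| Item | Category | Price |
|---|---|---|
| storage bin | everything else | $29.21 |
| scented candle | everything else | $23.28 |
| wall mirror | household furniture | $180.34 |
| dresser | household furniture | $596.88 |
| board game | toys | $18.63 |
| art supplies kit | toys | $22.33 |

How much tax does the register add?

$50.92

Storage bin $29.21: everything else → 5% → $1.46
Scented candle $23.28: everything else → 5% → $1.16
Wall mirror $180.34: household furniture → 3% → $5.41
Dresser $596.88: household furniture → 3% + 3.5% surcharge = 6.5% → $38.80
Board game $18.63: toys → 10% → $1.86
Art supplies kit $22.33: toys → 10% → $2.23
Total tax = $1.46 + $1.16 + $5.41 + $38.80 + $1.86 + $2.23 = $50.92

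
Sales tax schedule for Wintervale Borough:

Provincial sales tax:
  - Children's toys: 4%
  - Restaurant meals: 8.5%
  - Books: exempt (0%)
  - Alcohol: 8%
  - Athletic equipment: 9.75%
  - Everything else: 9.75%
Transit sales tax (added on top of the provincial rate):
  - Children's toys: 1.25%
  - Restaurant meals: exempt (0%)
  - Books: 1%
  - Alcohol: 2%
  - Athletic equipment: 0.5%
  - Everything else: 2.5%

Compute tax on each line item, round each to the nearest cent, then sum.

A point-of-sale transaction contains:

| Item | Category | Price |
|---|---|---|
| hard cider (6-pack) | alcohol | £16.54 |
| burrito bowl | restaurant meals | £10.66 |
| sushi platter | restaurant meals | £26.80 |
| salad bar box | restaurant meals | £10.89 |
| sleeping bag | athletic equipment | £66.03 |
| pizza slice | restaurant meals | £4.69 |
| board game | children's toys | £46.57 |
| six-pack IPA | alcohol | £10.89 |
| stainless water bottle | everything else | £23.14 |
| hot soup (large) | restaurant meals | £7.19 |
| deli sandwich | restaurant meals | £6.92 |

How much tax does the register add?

Hard cider (6-pack) £16.54: alcohol → 8% + 2% transit = 10% → £1.65
Burrito bowl £10.66: restaurant meals → 8.5% + 0% transit = 8.5% → £0.91
Sushi platter £26.80: restaurant meals → 8.5% + 0% transit = 8.5% → £2.28
Salad bar box £10.89: restaurant meals → 8.5% + 0% transit = 8.5% → £0.93
Sleeping bag £66.03: athletic equipment → 9.75% + 0.5% transit = 10.25% → £6.77
Pizza slice £4.69: restaurant meals → 8.5% + 0% transit = 8.5% → £0.40
Board game £46.57: children's toys → 4% + 1.25% transit = 5.25% → £2.44
Six-pack IPA £10.89: alcohol → 8% + 2% transit = 10% → £1.09
Stainless water bottle £23.14: everything else → 9.75% + 2.5% transit = 12.25% → £2.83
Hot soup (large) £7.19: restaurant meals → 8.5% + 0% transit = 8.5% → £0.61
Deli sandwich £6.92: restaurant meals → 8.5% + 0% transit = 8.5% → £0.59
Total tax = £1.65 + £0.91 + £2.28 + £0.93 + £6.77 + £0.40 + £2.44 + £1.09 + £2.83 + £0.61 + £0.59 = £20.50

£20.50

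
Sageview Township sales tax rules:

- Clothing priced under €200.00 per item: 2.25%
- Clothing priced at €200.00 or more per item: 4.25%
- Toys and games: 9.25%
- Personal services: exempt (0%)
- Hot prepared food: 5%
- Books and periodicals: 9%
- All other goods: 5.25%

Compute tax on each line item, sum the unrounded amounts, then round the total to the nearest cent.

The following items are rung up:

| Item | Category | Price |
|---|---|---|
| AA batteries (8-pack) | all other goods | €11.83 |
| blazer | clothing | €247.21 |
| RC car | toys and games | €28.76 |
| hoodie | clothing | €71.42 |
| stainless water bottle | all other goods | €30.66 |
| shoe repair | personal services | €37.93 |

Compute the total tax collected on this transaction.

€17.00

AA batteries (8-pack) €11.83: all other goods → 5.25% → €0.621075
Blazer €247.21: clothing, €200.00 or more → 4.25% → €10.506425
RC car €28.76: toys and games → 9.25% → €2.6603
Hoodie €71.42: clothing, under €200.00 → 2.25% → €1.60695
Stainless water bottle €30.66: all other goods → 5.25% → €1.60965
Shoe repair €37.93: personal services → 0% → €0.00
Unrounded tax sum = €17.0044 → €17.00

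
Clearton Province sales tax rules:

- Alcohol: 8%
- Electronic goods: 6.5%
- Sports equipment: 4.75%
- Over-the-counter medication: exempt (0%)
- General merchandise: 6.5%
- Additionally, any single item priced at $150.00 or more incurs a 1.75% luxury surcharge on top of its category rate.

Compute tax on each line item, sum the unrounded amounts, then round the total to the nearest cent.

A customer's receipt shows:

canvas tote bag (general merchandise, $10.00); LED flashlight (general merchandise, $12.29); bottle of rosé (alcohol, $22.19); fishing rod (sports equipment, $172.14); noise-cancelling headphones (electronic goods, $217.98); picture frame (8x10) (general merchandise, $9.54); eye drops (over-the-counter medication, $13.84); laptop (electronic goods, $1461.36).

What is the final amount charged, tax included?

$2072.92

Canvas tote bag $10.00: general merchandise → 6.5% → $0.65
LED flashlight $12.29: general merchandise → 6.5% → $0.79885
Bottle of rosé $22.19: alcohol → 8% → $1.7752
Fishing rod $172.14: sports equipment → 4.75% + 1.75% surcharge = 6.5% → $11.1891
Noise-cancelling headphones $217.98: electronic goods → 6.5% + 1.75% surcharge = 8.25% → $17.98335
Picture frame (8x10) $9.54: general merchandise → 6.5% → $0.6201
Eye drops $13.84: over-the-counter medication → 0% → $0.00
Laptop $1461.36: electronic goods → 6.5% + 1.75% surcharge = 8.25% → $120.5622
Subtotal = $1919.34; unrounded tax = $153.5788 → $153.58; total due = $2072.92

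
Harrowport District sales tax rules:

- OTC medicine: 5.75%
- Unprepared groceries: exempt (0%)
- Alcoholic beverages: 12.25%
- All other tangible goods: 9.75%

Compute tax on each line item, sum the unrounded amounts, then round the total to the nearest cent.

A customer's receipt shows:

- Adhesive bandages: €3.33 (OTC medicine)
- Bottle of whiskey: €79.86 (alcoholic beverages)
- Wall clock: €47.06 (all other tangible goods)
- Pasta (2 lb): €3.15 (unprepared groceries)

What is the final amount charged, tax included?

€147.96

Adhesive bandages €3.33: OTC medicine → 5.75% → €0.191475
Bottle of whiskey €79.86: alcoholic beverages → 12.25% → €9.78285
Wall clock €47.06: all other tangible goods → 9.75% → €4.58835
Pasta (2 lb) €3.15: unprepared groceries → 0% → €0.00
Subtotal = €133.40; unrounded tax = €14.562675 → €14.56; total due = €147.96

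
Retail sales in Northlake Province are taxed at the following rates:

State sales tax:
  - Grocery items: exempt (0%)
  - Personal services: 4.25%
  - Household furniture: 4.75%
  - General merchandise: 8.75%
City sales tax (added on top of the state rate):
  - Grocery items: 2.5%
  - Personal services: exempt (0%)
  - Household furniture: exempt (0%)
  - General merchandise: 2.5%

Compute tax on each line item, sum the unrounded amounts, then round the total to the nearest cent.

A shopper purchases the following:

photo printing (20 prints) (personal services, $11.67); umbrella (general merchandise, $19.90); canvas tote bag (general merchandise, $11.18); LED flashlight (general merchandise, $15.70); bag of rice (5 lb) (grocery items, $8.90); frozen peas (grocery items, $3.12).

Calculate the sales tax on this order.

$6.06

Photo printing (20 prints) $11.67: personal services → 4.25% + 0% city = 4.25% → $0.495975
Umbrella $19.90: general merchandise → 8.75% + 2.5% city = 11.25% → $2.23875
Canvas tote bag $11.18: general merchandise → 8.75% + 2.5% city = 11.25% → $1.25775
LED flashlight $15.70: general merchandise → 8.75% + 2.5% city = 11.25% → $1.76625
Bag of rice (5 lb) $8.90: grocery items → 0% + 2.5% city = 2.5% → $0.2225
Frozen peas $3.12: grocery items → 0% + 2.5% city = 2.5% → $0.078
Unrounded tax sum = $6.059225 → $6.06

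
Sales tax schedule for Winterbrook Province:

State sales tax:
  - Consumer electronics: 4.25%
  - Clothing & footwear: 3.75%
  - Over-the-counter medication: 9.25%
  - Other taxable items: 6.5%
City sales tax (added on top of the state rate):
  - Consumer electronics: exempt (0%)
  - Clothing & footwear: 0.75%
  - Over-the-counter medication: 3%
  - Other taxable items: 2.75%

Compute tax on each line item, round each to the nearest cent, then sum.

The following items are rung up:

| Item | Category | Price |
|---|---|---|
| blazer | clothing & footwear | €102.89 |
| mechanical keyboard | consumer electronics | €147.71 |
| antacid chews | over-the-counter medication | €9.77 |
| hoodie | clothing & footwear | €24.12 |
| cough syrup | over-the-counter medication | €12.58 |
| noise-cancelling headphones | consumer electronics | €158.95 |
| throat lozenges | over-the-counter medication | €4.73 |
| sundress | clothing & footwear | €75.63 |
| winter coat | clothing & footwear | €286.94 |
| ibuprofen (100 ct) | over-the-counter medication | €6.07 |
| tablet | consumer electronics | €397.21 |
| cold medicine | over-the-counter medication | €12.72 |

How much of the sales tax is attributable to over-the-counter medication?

€5.62

Antacid chews €9.77: over-the-counter medication → 9.25% + 3% city = 12.25% → €1.20
Cough syrup €12.58: over-the-counter medication → 9.25% + 3% city = 12.25% → €1.54
Throat lozenges €4.73: over-the-counter medication → 9.25% + 3% city = 12.25% → €0.58
Ibuprofen (100 ct) €6.07: over-the-counter medication → 9.25% + 3% city = 12.25% → €0.74
Cold medicine €12.72: over-the-counter medication → 9.25% + 3% city = 12.25% → €1.56
Tax on over-the-counter medication = €1.20 + €1.54 + €0.58 + €0.74 + €1.56 = €5.62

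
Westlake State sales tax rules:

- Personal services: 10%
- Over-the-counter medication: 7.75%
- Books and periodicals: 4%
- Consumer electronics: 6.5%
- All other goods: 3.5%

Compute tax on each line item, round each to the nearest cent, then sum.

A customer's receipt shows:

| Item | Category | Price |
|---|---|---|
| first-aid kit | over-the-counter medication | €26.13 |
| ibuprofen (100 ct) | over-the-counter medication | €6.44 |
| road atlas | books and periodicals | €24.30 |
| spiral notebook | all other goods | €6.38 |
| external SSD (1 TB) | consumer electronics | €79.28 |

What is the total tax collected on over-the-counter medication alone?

First-aid kit €26.13: over-the-counter medication → 7.75% → €2.03
Ibuprofen (100 ct) €6.44: over-the-counter medication → 7.75% → €0.50
Tax on over-the-counter medication = €2.03 + €0.50 = €2.53

€2.53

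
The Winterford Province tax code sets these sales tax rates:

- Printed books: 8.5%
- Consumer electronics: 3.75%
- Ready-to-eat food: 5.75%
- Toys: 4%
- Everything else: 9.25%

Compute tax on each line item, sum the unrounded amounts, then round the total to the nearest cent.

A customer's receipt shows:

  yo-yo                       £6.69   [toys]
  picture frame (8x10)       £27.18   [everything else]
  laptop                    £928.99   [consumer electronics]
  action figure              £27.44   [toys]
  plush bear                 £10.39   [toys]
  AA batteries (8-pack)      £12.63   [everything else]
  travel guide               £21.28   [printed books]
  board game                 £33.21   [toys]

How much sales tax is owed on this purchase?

Yo-yo £6.69: toys → 4% → £0.2676
Picture frame (8x10) £27.18: everything else → 9.25% → £2.51415
Laptop £928.99: consumer electronics → 3.75% → £34.837125
Action figure £27.44: toys → 4% → £1.0976
Plush bear £10.39: toys → 4% → £0.4156
AA batteries (8-pack) £12.63: everything else → 9.25% → £1.168275
Travel guide £21.28: printed books → 8.5% → £1.8088
Board game £33.21: toys → 4% → £1.3284
Unrounded tax sum = £43.43755 → £43.44

£43.44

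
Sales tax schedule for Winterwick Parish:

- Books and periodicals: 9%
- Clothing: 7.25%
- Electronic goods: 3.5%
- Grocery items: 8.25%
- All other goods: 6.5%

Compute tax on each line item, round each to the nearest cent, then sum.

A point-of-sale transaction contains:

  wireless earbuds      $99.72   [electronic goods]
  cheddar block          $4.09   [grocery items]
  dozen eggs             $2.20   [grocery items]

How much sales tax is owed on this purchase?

$4.01

Wireless earbuds $99.72: electronic goods → 3.5% → $3.49
Cheddar block $4.09: grocery items → 8.25% → $0.34
Dozen eggs $2.20: grocery items → 8.25% → $0.18
Total tax = $3.49 + $0.34 + $0.18 = $4.01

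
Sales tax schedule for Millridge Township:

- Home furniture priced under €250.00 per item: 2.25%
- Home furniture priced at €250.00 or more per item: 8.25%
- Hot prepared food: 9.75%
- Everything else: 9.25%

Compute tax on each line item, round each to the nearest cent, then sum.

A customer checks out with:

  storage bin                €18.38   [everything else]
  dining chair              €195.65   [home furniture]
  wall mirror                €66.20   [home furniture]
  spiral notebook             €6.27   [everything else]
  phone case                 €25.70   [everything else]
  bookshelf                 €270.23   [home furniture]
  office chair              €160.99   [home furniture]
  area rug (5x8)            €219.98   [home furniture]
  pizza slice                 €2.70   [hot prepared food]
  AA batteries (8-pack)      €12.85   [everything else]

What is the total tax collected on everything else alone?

€5.85

Storage bin €18.38: everything else → 9.25% → €1.70
Spiral notebook €6.27: everything else → 9.25% → €0.58
Phone case €25.70: everything else → 9.25% → €2.38
AA batteries (8-pack) €12.85: everything else → 9.25% → €1.19
Tax on everything else = €1.70 + €0.58 + €2.38 + €1.19 = €5.85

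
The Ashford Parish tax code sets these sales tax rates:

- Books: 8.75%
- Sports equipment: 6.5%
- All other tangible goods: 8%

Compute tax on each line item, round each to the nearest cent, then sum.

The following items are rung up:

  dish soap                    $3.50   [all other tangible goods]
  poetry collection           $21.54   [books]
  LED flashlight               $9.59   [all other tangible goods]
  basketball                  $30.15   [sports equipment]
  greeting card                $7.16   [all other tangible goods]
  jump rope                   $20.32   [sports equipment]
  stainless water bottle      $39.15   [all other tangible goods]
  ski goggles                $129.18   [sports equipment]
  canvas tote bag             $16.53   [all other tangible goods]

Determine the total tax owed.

$19.63

Dish soap $3.50: all other tangible goods → 8% → $0.28
Poetry collection $21.54: books → 8.75% → $1.88
LED flashlight $9.59: all other tangible goods → 8% → $0.77
Basketball $30.15: sports equipment → 6.5% → $1.96
Greeting card $7.16: all other tangible goods → 8% → $0.57
Jump rope $20.32: sports equipment → 6.5% → $1.32
Stainless water bottle $39.15: all other tangible goods → 8% → $3.13
Ski goggles $129.18: sports equipment → 6.5% → $8.40
Canvas tote bag $16.53: all other tangible goods → 8% → $1.32
Total tax = $0.28 + $1.88 + $0.77 + $1.96 + $0.57 + $1.32 + $3.13 + $8.40 + $1.32 = $19.63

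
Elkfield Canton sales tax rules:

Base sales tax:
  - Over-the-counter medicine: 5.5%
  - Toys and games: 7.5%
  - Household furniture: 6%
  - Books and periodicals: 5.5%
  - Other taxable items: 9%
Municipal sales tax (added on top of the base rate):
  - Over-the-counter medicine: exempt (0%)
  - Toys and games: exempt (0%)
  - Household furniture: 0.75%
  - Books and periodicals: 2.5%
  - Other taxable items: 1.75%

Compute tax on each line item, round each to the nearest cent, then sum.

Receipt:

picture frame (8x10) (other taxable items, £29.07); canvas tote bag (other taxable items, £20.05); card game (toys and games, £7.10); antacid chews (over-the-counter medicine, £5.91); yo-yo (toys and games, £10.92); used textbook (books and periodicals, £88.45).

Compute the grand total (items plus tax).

Picture frame (8x10) £29.07: other taxable items → 9% + 1.75% municipal = 10.75% → £3.13
Canvas tote bag £20.05: other taxable items → 9% + 1.75% municipal = 10.75% → £2.16
Card game £7.10: toys and games → 7.5% + 0% municipal = 7.5% → £0.53
Antacid chews £5.91: over-the-counter medicine → 5.5% + 0% municipal = 5.5% → £0.33
Yo-yo £10.92: toys and games → 7.5% + 0% municipal = 7.5% → £0.82
Used textbook £88.45: books and periodicals → 5.5% + 2.5% municipal = 8% → £7.08
Subtotal = £161.50; tax = £14.05; total due = £175.55

£175.55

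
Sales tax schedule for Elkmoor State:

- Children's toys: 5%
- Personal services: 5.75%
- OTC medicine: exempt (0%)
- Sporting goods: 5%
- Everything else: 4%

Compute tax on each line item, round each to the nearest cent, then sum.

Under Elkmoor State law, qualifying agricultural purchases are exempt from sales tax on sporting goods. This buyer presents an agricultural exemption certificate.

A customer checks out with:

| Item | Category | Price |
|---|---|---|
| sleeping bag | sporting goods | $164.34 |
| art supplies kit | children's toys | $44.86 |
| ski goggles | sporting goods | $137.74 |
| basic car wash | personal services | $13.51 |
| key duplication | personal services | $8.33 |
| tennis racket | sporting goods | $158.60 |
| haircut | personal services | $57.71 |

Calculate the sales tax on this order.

$6.82

Sleeping bag $164.34: sporting goods, buyer-exempt → 0% → $0.00
Art supplies kit $44.86: children's toys → 5% → $2.24
Ski goggles $137.74: sporting goods, buyer-exempt → 0% → $0.00
Basic car wash $13.51: personal services → 5.75% → $0.78
Key duplication $8.33: personal services → 5.75% → $0.48
Tennis racket $158.60: sporting goods, buyer-exempt → 0% → $0.00
Haircut $57.71: personal services → 5.75% → $3.32
Total tax = $2.24 + $0.78 + $0.48 + $3.32 = $6.82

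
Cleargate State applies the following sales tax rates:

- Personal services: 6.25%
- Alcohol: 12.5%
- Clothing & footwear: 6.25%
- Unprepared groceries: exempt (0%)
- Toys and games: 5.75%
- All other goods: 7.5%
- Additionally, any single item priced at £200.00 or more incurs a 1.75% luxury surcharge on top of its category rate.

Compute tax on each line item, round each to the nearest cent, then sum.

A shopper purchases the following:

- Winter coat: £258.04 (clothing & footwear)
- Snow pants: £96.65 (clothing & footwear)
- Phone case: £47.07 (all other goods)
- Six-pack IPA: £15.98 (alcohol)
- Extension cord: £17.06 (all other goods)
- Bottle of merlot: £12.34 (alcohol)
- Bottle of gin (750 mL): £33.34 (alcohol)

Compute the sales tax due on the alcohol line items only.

Six-pack IPA £15.98: alcohol → 12.5% → £2.00
Bottle of merlot £12.34: alcohol → 12.5% → £1.54
Bottle of gin (750 mL) £33.34: alcohol → 12.5% → £4.17
Tax on alcohol = £2.00 + £1.54 + £4.17 = £7.71

£7.71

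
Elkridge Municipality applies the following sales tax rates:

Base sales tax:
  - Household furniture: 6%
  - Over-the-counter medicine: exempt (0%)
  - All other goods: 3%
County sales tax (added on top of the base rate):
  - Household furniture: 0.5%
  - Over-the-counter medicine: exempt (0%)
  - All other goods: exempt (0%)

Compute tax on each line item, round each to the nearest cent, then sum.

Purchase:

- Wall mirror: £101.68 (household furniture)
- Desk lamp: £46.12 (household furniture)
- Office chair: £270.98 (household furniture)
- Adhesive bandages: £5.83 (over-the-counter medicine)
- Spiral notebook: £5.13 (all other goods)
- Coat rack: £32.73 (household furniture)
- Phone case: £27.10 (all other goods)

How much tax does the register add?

Wall mirror £101.68: household furniture → 6% + 0.5% county = 6.5% → £6.61
Desk lamp £46.12: household furniture → 6% + 0.5% county = 6.5% → £3.00
Office chair £270.98: household furniture → 6% + 0.5% county = 6.5% → £17.61
Adhesive bandages £5.83: over-the-counter medicine → 0% + 0% county = 0% → £0.00
Spiral notebook £5.13: all other goods → 3% + 0% county = 3% → £0.15
Coat rack £32.73: household furniture → 6% + 0.5% county = 6.5% → £2.13
Phone case £27.10: all other goods → 3% + 0% county = 3% → £0.81
Total tax = £6.61 + £3.00 + £17.61 + £0.15 + £2.13 + £0.81 = £30.31

£30.31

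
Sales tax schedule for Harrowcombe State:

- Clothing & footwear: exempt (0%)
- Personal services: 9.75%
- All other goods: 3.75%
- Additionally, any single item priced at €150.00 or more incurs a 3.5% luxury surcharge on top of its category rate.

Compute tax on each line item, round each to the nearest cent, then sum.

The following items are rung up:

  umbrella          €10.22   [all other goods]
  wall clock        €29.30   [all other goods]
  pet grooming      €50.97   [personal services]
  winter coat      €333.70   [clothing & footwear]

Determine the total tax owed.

Umbrella €10.22: all other goods → 3.75% → €0.38
Wall clock €29.30: all other goods → 3.75% → €1.10
Pet grooming €50.97: personal services → 9.75% → €4.97
Winter coat €333.70: clothing & footwear → 0% + 3.5% surcharge = 3.5% → €11.68
Total tax = €0.38 + €1.10 + €4.97 + €11.68 = €18.13

€18.13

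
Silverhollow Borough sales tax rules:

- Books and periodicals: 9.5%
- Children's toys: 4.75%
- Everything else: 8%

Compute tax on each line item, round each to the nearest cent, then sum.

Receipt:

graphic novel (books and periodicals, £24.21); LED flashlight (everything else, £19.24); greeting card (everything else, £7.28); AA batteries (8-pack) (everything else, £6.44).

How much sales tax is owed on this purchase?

£4.94

Graphic novel £24.21: books and periodicals → 9.5% → £2.30
LED flashlight £19.24: everything else → 8% → £1.54
Greeting card £7.28: everything else → 8% → £0.58
AA batteries (8-pack) £6.44: everything else → 8% → £0.52
Total tax = £2.30 + £1.54 + £0.58 + £0.52 = £4.94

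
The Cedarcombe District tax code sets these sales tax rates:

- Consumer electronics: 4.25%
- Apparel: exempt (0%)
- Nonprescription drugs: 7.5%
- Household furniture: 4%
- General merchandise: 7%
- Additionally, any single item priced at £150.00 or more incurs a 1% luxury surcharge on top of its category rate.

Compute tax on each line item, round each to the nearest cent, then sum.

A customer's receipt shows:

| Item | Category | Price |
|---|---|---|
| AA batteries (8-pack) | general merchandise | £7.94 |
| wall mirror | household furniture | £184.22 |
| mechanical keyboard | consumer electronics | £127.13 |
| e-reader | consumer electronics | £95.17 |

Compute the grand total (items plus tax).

AA batteries (8-pack) £7.94: general merchandise → 7% → £0.56
Wall mirror £184.22: household furniture → 4% + 1% surcharge = 5% → £9.21
Mechanical keyboard £127.13: consumer electronics → 4.25% → £5.40
E-reader £95.17: consumer electronics → 4.25% → £4.04
Subtotal = £414.46; tax = £19.21; total due = £433.67

£433.67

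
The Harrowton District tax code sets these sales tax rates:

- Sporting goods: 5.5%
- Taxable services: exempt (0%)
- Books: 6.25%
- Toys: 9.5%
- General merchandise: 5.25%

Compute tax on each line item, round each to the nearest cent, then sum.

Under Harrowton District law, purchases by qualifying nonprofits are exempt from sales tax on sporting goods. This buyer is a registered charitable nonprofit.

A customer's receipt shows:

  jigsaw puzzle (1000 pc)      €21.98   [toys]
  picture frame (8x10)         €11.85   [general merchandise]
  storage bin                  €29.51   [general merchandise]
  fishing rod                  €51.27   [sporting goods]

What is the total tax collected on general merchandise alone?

€2.17

Picture frame (8x10) €11.85: general merchandise → 5.25% → €0.62
Storage bin €29.51: general merchandise → 5.25% → €1.55
Tax on general merchandise = €0.62 + €1.55 = €2.17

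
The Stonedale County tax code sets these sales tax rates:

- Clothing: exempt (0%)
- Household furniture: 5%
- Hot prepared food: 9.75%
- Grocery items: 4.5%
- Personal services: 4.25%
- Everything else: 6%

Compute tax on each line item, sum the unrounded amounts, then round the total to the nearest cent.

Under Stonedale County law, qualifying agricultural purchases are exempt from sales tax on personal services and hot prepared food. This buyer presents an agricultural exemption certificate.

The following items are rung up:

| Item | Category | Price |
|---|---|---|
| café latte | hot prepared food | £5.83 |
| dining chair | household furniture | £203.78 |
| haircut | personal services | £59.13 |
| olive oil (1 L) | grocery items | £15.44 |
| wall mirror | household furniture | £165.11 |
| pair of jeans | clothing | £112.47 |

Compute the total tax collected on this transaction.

Café latte £5.83: hot prepared food, buyer-exempt → 0% → £0.00
Dining chair £203.78: household furniture → 5% → £10.189
Haircut £59.13: personal services, buyer-exempt → 0% → £0.00
Olive oil (1 L) £15.44: grocery items → 4.5% → £0.6948
Wall mirror £165.11: household furniture → 5% → £8.2555
Pair of jeans £112.47: clothing → 0% → £0.00
Unrounded tax sum = £19.1393 → £19.14

£19.14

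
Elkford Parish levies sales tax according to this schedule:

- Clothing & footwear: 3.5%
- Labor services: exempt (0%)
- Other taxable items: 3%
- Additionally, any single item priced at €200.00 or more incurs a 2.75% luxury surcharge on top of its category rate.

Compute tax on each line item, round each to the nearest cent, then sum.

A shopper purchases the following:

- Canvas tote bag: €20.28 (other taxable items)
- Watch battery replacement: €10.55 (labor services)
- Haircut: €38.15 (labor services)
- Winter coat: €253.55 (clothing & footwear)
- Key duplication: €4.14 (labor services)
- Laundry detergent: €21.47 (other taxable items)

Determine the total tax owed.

€17.10

Canvas tote bag €20.28: other taxable items → 3% → €0.61
Watch battery replacement €10.55: labor services → 0% → €0.00
Haircut €38.15: labor services → 0% → €0.00
Winter coat €253.55: clothing & footwear → 3.5% + 2.75% surcharge = 6.25% → €15.85
Key duplication €4.14: labor services → 0% → €0.00
Laundry detergent €21.47: other taxable items → 3% → €0.64
Total tax = €0.61 + €15.85 + €0.64 = €17.10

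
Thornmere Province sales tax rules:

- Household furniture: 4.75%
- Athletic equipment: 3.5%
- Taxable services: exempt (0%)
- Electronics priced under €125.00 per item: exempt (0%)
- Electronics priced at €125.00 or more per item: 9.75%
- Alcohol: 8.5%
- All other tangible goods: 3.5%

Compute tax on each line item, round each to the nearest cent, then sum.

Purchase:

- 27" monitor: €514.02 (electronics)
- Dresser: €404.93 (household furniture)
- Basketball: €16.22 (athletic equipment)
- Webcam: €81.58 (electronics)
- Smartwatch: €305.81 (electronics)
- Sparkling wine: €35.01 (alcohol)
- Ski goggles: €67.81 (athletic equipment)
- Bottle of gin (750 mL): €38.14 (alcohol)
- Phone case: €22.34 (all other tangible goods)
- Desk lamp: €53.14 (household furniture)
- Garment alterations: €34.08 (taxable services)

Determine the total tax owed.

€111.63

27" monitor €514.02: electronics, €125.00 or more → 9.75% → €50.12
Dresser €404.93: household furniture → 4.75% → €19.23
Basketball €16.22: athletic equipment → 3.5% → €0.57
Webcam €81.58: electronics, under €125.00 → 0% → €0.00
Smartwatch €305.81: electronics, €125.00 or more → 9.75% → €29.82
Sparkling wine €35.01: alcohol → 8.5% → €2.98
Ski goggles €67.81: athletic equipment → 3.5% → €2.37
Bottle of gin (750 mL) €38.14: alcohol → 8.5% → €3.24
Phone case €22.34: all other tangible goods → 3.5% → €0.78
Desk lamp €53.14: household furniture → 4.75% → €2.52
Garment alterations €34.08: taxable services → 0% → €0.00
Total tax = €50.12 + €19.23 + €0.57 + €29.82 + €2.98 + €2.37 + €3.24 + €0.78 + €2.52 = €111.63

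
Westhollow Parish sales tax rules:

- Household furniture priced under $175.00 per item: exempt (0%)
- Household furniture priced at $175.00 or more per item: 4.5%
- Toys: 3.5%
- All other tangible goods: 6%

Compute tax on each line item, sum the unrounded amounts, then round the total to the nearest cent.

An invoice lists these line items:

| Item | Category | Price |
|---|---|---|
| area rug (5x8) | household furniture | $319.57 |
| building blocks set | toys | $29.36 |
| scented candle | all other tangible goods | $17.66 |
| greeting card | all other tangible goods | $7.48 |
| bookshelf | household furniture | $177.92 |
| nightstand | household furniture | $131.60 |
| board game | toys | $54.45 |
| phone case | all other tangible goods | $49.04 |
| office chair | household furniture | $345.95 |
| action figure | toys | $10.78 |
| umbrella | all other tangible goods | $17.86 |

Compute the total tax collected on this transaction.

$46.79

Area rug (5x8) $319.57: household furniture, $175.00 or more → 4.5% → $14.38065
Building blocks set $29.36: toys → 3.5% → $1.0276
Scented candle $17.66: all other tangible goods → 6% → $1.0596
Greeting card $7.48: all other tangible goods → 6% → $0.4488
Bookshelf $177.92: household furniture, $175.00 or more → 4.5% → $8.0064
Nightstand $131.60: household furniture, under $175.00 → 0% → $0.00
Board game $54.45: toys → 3.5% → $1.90575
Phone case $49.04: all other tangible goods → 6% → $2.9424
Office chair $345.95: household furniture, $175.00 or more → 4.5% → $15.56775
Action figure $10.78: toys → 3.5% → $0.3773
Umbrella $17.86: all other tangible goods → 6% → $1.0716
Unrounded tax sum = $46.78785 → $46.79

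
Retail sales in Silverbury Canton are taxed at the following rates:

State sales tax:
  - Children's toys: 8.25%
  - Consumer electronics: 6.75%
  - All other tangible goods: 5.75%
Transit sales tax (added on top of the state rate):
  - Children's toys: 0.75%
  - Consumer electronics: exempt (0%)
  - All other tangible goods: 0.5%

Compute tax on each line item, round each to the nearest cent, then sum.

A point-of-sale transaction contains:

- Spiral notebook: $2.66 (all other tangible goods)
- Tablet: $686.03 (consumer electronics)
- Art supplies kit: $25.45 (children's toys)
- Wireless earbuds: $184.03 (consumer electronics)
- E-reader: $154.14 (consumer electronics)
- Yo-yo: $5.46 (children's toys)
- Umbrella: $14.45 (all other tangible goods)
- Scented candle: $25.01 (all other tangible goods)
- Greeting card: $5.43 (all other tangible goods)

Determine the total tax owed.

Spiral notebook $2.66: all other tangible goods → 5.75% + 0.5% transit = 6.25% → $0.17
Tablet $686.03: consumer electronics → 6.75% + 0% transit = 6.75% → $46.31
Art supplies kit $25.45: children's toys → 8.25% + 0.75% transit = 9% → $2.29
Wireless earbuds $184.03: consumer electronics → 6.75% + 0% transit = 6.75% → $12.42
E-reader $154.14: consumer electronics → 6.75% + 0% transit = 6.75% → $10.40
Yo-yo $5.46: children's toys → 8.25% + 0.75% transit = 9% → $0.49
Umbrella $14.45: all other tangible goods → 5.75% + 0.5% transit = 6.25% → $0.90
Scented candle $25.01: all other tangible goods → 5.75% + 0.5% transit = 6.25% → $1.56
Greeting card $5.43: all other tangible goods → 5.75% + 0.5% transit = 6.25% → $0.34
Total tax = $0.17 + $46.31 + $2.29 + $12.42 + $10.40 + $0.49 + $0.90 + $1.56 + $0.34 = $74.88

$74.88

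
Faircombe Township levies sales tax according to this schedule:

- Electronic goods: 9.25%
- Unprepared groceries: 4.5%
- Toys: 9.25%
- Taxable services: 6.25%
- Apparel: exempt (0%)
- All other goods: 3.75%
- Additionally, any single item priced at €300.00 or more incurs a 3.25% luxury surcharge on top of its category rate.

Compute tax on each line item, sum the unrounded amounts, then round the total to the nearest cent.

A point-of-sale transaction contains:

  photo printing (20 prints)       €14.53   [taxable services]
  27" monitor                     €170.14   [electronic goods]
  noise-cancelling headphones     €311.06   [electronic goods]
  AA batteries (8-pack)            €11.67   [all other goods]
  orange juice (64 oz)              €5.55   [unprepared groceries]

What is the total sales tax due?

Photo printing (20 prints) €14.53: taxable services → 6.25% → €0.908125
27" monitor €170.14: electronic goods → 9.25% → €15.73795
Noise-cancelling headphones €311.06: electronic goods → 9.25% + 3.25% surcharge = 12.5% → €38.8825
AA batteries (8-pack) €11.67: all other goods → 3.75% → €0.437625
Orange juice (64 oz) €5.55: unprepared groceries → 4.5% → €0.24975
Unrounded tax sum = €56.21595 → €56.22

€56.22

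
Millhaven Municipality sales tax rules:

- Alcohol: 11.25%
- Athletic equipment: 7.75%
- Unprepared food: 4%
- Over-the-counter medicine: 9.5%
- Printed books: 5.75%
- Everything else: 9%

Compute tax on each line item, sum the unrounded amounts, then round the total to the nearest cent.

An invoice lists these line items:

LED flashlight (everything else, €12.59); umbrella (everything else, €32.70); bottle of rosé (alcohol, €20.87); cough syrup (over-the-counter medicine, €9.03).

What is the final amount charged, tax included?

€82.47

LED flashlight €12.59: everything else → 9% → €1.1331
Umbrella €32.70: everything else → 9% → €2.943
Bottle of rosé €20.87: alcohol → 11.25% → €2.347875
Cough syrup €9.03: over-the-counter medicine → 9.5% → €0.85785
Subtotal = €75.19; unrounded tax = €7.281825 → €7.28; total due = €82.47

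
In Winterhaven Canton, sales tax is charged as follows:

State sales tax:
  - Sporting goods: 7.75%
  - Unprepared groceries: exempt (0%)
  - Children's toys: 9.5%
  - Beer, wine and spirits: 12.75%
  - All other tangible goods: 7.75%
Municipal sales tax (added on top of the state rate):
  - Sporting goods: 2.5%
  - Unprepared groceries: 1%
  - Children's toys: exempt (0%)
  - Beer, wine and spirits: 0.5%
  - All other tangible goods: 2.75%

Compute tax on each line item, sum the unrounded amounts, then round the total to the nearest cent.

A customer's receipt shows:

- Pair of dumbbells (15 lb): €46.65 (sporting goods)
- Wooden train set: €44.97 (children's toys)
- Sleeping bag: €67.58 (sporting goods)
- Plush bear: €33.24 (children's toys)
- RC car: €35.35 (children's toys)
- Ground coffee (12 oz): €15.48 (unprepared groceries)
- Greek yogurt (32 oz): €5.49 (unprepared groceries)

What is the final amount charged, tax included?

Pair of dumbbells (15 lb) €46.65: sporting goods → 7.75% + 2.5% municipal = 10.25% → €4.781625
Wooden train set €44.97: children's toys → 9.5% + 0% municipal = 9.5% → €4.27215
Sleeping bag €67.58: sporting goods → 7.75% + 2.5% municipal = 10.25% → €6.92695
Plush bear €33.24: children's toys → 9.5% + 0% municipal = 9.5% → €3.1578
RC car €35.35: children's toys → 9.5% + 0% municipal = 9.5% → €3.35825
Ground coffee (12 oz) €15.48: unprepared groceries → 0% + 1% municipal = 1% → €0.1548
Greek yogurt (32 oz) €5.49: unprepared groceries → 0% + 1% municipal = 1% → €0.0549
Subtotal = €248.76; unrounded tax = €22.706475 → €22.71; total due = €271.47

€271.47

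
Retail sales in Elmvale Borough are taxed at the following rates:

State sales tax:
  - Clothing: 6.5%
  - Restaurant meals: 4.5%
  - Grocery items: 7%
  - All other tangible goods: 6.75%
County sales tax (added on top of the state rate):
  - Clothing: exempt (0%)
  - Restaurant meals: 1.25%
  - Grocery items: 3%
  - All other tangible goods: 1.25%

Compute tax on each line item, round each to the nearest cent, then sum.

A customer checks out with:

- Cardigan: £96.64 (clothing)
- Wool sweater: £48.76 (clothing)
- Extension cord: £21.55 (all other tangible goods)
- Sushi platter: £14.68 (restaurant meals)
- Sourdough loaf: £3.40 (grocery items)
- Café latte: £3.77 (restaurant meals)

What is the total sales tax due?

Cardigan £96.64: clothing → 6.5% + 0% county = 6.5% → £6.28
Wool sweater £48.76: clothing → 6.5% + 0% county = 6.5% → £3.17
Extension cord £21.55: all other tangible goods → 6.75% + 1.25% county = 8% → £1.72
Sushi platter £14.68: restaurant meals → 4.5% + 1.25% county = 5.75% → £0.84
Sourdough loaf £3.40: grocery items → 7% + 3% county = 10% → £0.34
Café latte £3.77: restaurant meals → 4.5% + 1.25% county = 5.75% → £0.22
Total tax = £6.28 + £3.17 + £1.72 + £0.84 + £0.34 + £0.22 = £12.57

£12.57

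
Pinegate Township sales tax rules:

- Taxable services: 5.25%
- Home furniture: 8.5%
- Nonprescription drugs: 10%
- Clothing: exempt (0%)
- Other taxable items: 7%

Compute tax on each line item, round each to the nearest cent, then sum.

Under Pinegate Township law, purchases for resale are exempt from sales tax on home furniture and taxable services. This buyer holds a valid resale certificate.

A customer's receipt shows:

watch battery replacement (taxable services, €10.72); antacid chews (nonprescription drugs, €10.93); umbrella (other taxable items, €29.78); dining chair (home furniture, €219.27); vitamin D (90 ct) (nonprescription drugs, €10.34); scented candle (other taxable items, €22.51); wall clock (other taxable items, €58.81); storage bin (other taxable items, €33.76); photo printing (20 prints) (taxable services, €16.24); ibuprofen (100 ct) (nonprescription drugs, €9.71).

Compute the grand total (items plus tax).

Watch battery replacement €10.72: taxable services, buyer-exempt → 0% → €0.00
Antacid chews €10.93: nonprescription drugs → 10% → €1.09
Umbrella €29.78: other taxable items → 7% → €2.08
Dining chair €219.27: home furniture, buyer-exempt → 0% → €0.00
Vitamin D (90 ct) €10.34: nonprescription drugs → 10% → €1.03
Scented candle €22.51: other taxable items → 7% → €1.58
Wall clock €58.81: other taxable items → 7% → €4.12
Storage bin €33.76: other taxable items → 7% → €2.36
Photo printing (20 prints) €16.24: taxable services, buyer-exempt → 0% → €0.00
Ibuprofen (100 ct) €9.71: nonprescription drugs → 10% → €0.97
Subtotal = €422.07; tax = €13.23; total due = €435.30

€435.30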